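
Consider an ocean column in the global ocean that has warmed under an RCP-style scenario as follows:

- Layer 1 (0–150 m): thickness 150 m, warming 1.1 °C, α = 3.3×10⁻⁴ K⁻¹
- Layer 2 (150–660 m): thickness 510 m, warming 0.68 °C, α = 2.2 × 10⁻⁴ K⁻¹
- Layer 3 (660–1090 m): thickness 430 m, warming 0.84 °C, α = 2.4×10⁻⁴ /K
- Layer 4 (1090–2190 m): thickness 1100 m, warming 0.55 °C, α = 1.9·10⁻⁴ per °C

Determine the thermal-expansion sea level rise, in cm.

about 33 cm

Layer 1: 3.3×10⁻⁴ × 1.1 × 150 = 0.05445 m
150–660 m: 510 × 2.2×10⁻⁴ × 0.68 = 0.076296 m
Layer 3: 430 × 2.4×10⁻⁴ × 0.84 = 0.086688 m
1.9×10⁻⁴ × 1100 × 0.55 = 0.11495 m
Δh = 0.05445 + 0.076296 + 0.086688 + 0.11495 = 0.332384 m ≈ 33 cm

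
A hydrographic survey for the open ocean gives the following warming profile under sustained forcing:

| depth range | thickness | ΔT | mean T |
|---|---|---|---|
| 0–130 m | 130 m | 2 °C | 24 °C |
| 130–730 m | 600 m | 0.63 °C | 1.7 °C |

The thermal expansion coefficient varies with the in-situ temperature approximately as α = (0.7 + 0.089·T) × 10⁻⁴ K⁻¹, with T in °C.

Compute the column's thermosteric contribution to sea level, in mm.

110 mm

Layer 1: α = (0.7 + 0.089×24)×10⁻⁴ = 2.836×10⁻⁴ K⁻¹
Layer 2: α = (0.7 + 0.089×1.7)×10⁻⁴ = 0.8513×10⁻⁴ K⁻¹
Layer 1: 2.836×10⁻⁴ × 2 × 130 = 0.073736 m
130–730 m: 0.63 × 600 × 0.8513×10⁻⁴ = 0.03217914 m
Δh = 0.073736 + 0.03217914 = 0.10591514 m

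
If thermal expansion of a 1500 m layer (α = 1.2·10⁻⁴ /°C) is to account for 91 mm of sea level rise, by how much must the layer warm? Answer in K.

ΔT = Δh/(αH) = 0.091 / (1.2×10⁻⁴ × 1500) ≈ 0.5056 K

about 0.51 K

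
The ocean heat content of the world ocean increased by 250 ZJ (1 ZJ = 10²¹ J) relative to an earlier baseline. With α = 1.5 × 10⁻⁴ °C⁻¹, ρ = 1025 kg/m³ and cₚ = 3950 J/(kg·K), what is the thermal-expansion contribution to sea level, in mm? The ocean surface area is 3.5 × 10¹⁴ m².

Per unit area: Q = 250×10²¹ / (3.5×10¹⁴) ≈ 7.143×10⁸ J/m²
Δh = αQ/(ρcₚ) = 1.5×10⁻⁴ × 7.143×10⁸ / (1025 × 3950) ≈ 0.026464 m

26.5 mm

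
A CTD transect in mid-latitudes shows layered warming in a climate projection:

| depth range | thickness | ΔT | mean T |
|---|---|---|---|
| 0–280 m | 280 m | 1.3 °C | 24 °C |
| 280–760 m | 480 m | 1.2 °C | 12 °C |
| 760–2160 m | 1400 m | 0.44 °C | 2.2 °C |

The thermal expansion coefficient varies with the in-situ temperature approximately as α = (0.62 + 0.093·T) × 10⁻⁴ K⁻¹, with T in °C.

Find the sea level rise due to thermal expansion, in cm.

Layer 1: α = (0.62 + 0.093×24)×10⁻⁴ = 2.852×10⁻⁴ K⁻¹
Layer 2: α = (0.62 + 0.093×12)×10⁻⁴ = 1.736×10⁻⁴ K⁻¹
Layer 3: α = (0.62 + 0.093×2.2)×10⁻⁴ = 0.8246×10⁻⁴ K⁻¹
0–280 m: 2.852×10⁻⁴ × 1.3 × 280 = 0.1038128 m
280–760 m: 1.2 × 480 × 1.736×10⁻⁴ = 0.0999936 m
Layer 3: 0.44 × 0.8246×10⁻⁴ × 1400 = 0.05079536 m
Δh = 0.1038128 + 0.0999936 + 0.05079536 = 0.25460176 m

Δh = 25 cm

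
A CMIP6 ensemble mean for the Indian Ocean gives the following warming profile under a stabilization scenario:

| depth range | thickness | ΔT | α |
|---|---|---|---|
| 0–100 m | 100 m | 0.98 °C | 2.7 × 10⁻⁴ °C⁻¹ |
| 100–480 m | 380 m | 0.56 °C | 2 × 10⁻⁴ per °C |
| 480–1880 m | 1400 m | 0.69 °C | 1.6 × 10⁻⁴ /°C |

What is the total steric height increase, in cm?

Δh ≈ 22.4 cm

0.98 × 100 × 2.7×10⁻⁴ = 0.02646 m
100–480 m: 380 × 2×10⁻⁴ × 0.56 = 0.04256 m
0.69 × 1400 × 1.6×10⁻⁴ = 0.15456 m
Δh = 0.02646 + 0.04256 + 0.15456 = 0.22358 m ≈ 22.4 cm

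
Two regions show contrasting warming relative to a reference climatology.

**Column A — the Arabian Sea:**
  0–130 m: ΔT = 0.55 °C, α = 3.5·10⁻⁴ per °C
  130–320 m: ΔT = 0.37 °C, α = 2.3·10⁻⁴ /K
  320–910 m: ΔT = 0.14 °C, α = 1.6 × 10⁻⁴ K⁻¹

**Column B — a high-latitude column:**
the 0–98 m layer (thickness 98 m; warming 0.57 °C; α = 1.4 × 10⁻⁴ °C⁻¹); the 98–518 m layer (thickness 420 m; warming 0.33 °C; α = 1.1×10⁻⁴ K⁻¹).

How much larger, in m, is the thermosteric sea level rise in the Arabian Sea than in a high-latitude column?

0.031 m larger

A 0–130 m: 0.55 × 130 × 3.5×10⁻⁴ = 0.025025 m
A Layer 2: 0.37 × 190 × 2.3×10⁻⁴ = 0.016169 m
A Layer 3: 1.6×10⁻⁴ × 590 × 0.14 = 0.013216 m
A total: 0.05441 m
B 98 × 0.57 × 1.4×10⁻⁴ = 0.0078204 m
B 420 × 1.1×10⁻⁴ × 0.33 = 0.015246 m
B total: 0.0230664 m
Difference: 0.05441 − 0.0230664 = 0.0313436 m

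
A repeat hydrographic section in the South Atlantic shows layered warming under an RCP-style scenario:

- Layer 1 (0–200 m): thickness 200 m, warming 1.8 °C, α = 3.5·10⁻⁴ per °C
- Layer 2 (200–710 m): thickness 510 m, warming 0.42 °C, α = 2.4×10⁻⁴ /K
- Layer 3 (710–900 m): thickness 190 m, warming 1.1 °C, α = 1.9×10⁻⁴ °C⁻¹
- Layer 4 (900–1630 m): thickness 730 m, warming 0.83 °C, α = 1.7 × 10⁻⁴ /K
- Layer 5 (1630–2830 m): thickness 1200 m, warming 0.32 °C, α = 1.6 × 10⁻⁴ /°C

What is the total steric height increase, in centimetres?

Layer 1: 1.8 × 3.5×10⁻⁴ × 200 = 0.12600 m
200–710 m: 510 × 2.4×10⁻⁴ × 0.42 = 0.051408 m
710–900 m: 1.9×10⁻⁴ × 1.1 × 190 = 0.03971 m
Layer 4: 730 × 0.83 × 1.7×10⁻⁴ = 0.103003 m
1200 × 0.32 × 1.6×10⁻⁴ = 0.06144 m
Δh = 0.12600 + 0.051408 + 0.03971 + 0.103003 + 0.06144 = 0.381561 m

Δh ≈ 38.2 cm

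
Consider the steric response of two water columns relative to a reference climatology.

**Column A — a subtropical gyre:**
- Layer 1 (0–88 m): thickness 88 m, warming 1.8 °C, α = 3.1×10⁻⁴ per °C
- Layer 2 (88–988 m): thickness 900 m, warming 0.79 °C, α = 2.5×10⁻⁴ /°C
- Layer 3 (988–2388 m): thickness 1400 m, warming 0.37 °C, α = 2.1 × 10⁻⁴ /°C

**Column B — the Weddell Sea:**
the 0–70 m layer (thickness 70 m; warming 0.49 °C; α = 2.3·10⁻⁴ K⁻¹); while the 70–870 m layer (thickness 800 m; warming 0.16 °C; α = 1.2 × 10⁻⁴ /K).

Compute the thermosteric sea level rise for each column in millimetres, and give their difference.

A: 340 mm; B: 23 mm; difference 310 mm

A 0–88 m: 1.8 × 88 × 3.1×10⁻⁴ = 0.049104 m
A Layer 2: 2.5×10⁻⁴ × 0.79 × 900 = 0.17775 m
A Layer 3: 1400 × 0.37 × 2.1×10⁻⁴ = 0.10878 m
A total: 0.335634 m
B Layer 1: 0.49 × 2.3×10⁻⁴ × 70 = 0.007889 m
B 1.2×10⁻⁴ × 800 × 0.16 = 0.01536 m
B total: 0.023249 m
Difference: 0.335634 − 0.023249 = 0.312385 m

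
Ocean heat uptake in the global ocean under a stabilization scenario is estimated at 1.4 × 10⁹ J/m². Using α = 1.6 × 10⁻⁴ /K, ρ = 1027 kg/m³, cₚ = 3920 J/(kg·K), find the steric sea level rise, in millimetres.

55.6 mm

Δh = αQ/(ρcₚ) = 1.6×10⁻⁴ × 1.4×10⁹ / (1027 × 3920) ≈ 0.055641 m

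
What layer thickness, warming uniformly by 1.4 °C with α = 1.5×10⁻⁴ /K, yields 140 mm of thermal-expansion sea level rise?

about 670 m

H = Δh/(αΔT) = 0.14 / (1.5×10⁻⁴ × 1.4) ≈ 666.7 m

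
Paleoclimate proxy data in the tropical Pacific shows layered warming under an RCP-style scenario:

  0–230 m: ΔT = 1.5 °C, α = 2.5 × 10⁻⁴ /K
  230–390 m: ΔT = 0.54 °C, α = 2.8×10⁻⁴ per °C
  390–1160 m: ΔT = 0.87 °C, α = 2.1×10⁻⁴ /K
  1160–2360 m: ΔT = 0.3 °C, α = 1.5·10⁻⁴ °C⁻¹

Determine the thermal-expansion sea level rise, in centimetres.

0–230 m: 1.5 × 2.5×10⁻⁴ × 230 = 0.08625 m
Layer 2: 2.8×10⁻⁴ × 160 × 0.54 = 0.024192 m
390–1160 m: 770 × 2.1×10⁻⁴ × 0.87 = 0.140679 m
Layer 4: 1200 × 1.5×10⁻⁴ × 0.3 = 0.05400 m
Δh = 0.08625 + 0.024192 + 0.140679 + 0.05400 = 0.305121 m

about 31 cm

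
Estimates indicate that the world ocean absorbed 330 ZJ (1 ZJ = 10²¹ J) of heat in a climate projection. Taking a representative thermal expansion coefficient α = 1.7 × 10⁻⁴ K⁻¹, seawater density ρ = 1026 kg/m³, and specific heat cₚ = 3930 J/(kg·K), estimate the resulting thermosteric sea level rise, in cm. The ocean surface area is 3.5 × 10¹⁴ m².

4.0 cm of thermosteric rise

Per unit area: Q = 330×10²¹ / (3.5×10¹⁴) ≈ 9.429×10⁸ J/m²
Δh = αQ/(ρcₚ) = 1.7×10⁻⁴ × 9.429×10⁸ / (1026 × 3930) ≈ 0.039753 m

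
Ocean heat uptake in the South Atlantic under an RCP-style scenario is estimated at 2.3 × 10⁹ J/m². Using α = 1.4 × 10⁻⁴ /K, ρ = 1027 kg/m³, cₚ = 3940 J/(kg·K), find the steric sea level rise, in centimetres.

Δh = αQ/(ρcₚ) = 1.4×10⁻⁴ × 2.3×10⁹ / (1027 × 3940) ≈ 0.079577 m

Δh = 8.0 cm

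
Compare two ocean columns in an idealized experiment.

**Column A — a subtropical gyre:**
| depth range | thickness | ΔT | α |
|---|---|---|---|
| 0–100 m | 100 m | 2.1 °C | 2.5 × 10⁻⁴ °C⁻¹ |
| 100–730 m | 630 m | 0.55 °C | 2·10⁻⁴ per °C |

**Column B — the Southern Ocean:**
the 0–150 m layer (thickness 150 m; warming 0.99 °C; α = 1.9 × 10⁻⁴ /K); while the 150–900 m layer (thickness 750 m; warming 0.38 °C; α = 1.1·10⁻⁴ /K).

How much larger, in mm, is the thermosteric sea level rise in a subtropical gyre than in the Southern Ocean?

Δh_A − Δh_B ≈ 62 mm

A 0–100 m: 2.5×10⁻⁴ × 2.1 × 100 = 0.05250 m
A Layer 2: 630 × 2×10⁻⁴ × 0.55 = 0.06930 m
A total: 0.12180 m
B 0–150 m: 150 × 1.9×10⁻⁴ × 0.99 = 0.028215 m
B 150–900 m: 1.1×10⁻⁴ × 750 × 0.38 = 0.03135 m
B total: 0.059565 m
Difference: 0.12180 − 0.059565 = 0.062235 m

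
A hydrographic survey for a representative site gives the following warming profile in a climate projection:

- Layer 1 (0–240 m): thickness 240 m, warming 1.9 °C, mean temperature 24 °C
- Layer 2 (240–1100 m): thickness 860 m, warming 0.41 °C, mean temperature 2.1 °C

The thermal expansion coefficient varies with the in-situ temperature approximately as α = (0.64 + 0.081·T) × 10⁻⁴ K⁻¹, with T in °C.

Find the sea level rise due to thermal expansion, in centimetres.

14.6 cm of thermosteric rise

Layer 1: α = (0.64 + 0.081×24)×10⁻⁴ = 2.584×10⁻⁴ K⁻¹
Layer 2: α = (0.64 + 0.081×2.1)×10⁻⁴ = 0.8101×10⁻⁴ K⁻¹
1.9 × 2.584×10⁻⁴ × 240 = 0.1178304 m
0.8101×10⁻⁴ × 860 × 0.41 = 0.028564126 m
Δh = 0.1178304 + 0.028564126 = 0.146394526 m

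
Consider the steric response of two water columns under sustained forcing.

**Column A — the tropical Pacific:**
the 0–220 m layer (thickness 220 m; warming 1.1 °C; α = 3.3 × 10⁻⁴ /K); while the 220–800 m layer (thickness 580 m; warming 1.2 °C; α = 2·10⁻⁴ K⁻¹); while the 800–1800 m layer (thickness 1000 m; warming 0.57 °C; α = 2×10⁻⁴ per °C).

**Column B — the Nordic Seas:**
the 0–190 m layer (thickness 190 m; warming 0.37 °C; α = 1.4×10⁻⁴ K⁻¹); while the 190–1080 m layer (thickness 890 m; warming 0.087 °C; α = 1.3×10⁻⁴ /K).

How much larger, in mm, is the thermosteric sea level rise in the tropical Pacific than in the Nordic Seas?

Δh_A − Δh_B ≈ 313 mm

A Layer 1: 220 × 3.3×10⁻⁴ × 1.1 = 0.07986 m
A 220–800 m: 1.2 × 580 × 2×10⁻⁴ = 0.13920 m
A Layer 3: 1000 × 2×10⁻⁴ × 0.57 = 0.11400 m
A total: 0.33306 m
B 0–190 m: 0.37 × 1.4×10⁻⁴ × 190 = 0.009842 m
B 0.087 × 890 × 1.3×10⁻⁴ = 0.0100659 m
B total: 0.0199079 m
Difference: 0.33306 − 0.0199079 = 0.3131521 m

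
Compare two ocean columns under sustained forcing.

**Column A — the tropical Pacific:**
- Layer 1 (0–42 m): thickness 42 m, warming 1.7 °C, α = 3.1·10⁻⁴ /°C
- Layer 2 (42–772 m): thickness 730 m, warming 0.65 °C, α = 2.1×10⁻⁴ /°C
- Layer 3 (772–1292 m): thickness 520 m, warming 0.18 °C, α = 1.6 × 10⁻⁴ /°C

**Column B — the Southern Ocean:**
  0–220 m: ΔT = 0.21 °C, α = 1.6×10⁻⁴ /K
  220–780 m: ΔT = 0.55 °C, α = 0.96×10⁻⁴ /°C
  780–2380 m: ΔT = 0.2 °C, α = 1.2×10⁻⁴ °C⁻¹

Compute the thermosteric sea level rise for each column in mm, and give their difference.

A: 140 mm; B: 75 mm; difference 61 mm

A 0–42 m: 1.7 × 42 × 3.1×10⁻⁴ = 0.022134 m
A 2.1×10⁻⁴ × 730 × 0.65 = 0.099645 m
A 1.6×10⁻⁴ × 0.18 × 520 = 0.014976 m
A total: 0.136755 m
B 220 × 0.21 × 1.6×10⁻⁴ = 0.007392 m
B Layer 2: 0.96×10⁻⁴ × 0.55 × 560 = 0.029568 m
B 780–2380 m: 0.2 × 1600 × 1.2×10⁻⁴ = 0.03840 m
B total: 0.07536 m
Difference: 0.136755 − 0.07536 = 0.061395 m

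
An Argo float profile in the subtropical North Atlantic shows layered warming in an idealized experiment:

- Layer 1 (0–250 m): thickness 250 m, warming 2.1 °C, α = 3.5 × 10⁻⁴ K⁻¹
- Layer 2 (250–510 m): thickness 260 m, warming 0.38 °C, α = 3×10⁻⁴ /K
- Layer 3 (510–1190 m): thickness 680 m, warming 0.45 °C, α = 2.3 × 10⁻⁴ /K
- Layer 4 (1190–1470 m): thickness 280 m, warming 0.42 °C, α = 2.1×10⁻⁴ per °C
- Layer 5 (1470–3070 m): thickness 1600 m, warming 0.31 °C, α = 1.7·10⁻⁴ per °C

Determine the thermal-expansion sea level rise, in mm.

3.5×10⁻⁴ × 250 × 2.1 = 0.18375 m
Layer 2: 260 × 3×10⁻⁴ × 0.38 = 0.02964 m
510–1190 m: 0.45 × 2.3×10⁻⁴ × 680 = 0.07038 m
Layer 4: 0.42 × 280 × 2.1×10⁻⁴ = 0.024696 m
1470–3070 m: 1600 × 1.7×10⁻⁴ × 0.31 = 0.08432 m
Δh = 0.18375 + 0.02964 + 0.07038 + 0.024696 + 0.08432 = 0.392786 m ≈ 393 mm

Δh ≈ 393 mm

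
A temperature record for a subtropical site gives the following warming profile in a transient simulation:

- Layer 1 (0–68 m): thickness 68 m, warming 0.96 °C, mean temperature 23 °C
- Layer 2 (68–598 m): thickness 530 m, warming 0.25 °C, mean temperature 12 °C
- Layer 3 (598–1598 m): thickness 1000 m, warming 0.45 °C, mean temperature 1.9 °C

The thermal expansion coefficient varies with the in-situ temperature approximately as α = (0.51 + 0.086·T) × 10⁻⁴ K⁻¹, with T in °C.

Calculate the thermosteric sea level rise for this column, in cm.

Δh ≈ 6.70 cm

Layer 1: α = (0.51 + 0.086×23)×10⁻⁴ = 2.488×10⁻⁴ K⁻¹
Layer 2: α = (0.51 + 0.086×12)×10⁻⁴ = 1.542×10⁻⁴ K⁻¹
Layer 3: α = (0.51 + 0.086×1.9)×10⁻⁴ = 0.6734×10⁻⁴ K⁻¹
Layer 1: 2.488×10⁻⁴ × 0.96 × 68 = 0.016241664 m
1.542×10⁻⁴ × 0.25 × 530 = 0.0204315 m
598–1598 m: 0.6734×10⁻⁴ × 1000 × 0.45 = 0.030303 m
Δh = 0.016241664 + 0.0204315 + 0.030303 = 0.066976164 m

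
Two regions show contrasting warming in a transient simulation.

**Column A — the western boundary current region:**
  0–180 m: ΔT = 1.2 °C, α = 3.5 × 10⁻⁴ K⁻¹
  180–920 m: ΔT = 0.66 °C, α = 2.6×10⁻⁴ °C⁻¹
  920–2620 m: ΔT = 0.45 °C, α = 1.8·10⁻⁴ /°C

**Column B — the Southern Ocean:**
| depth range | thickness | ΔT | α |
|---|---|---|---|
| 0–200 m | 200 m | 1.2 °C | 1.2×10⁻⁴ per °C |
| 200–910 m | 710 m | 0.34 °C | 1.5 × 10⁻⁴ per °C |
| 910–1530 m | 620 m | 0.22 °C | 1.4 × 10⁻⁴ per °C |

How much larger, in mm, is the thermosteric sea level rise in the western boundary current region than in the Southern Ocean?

A 1.2 × 180 × 3.5×10⁻⁴ = 0.07560 m
A Layer 2: 0.66 × 740 × 2.6×10⁻⁴ = 0.126984 m
A 920–2620 m: 1700 × 0.45 × 1.8×10⁻⁴ = 0.13770 m
A total: 0.340284 m
B 0–200 m: 1.2 × 1.2×10⁻⁴ × 200 = 0.02880 m
B 200–910 m: 1.5×10⁻⁴ × 0.34 × 710 = 0.03621 m
B Layer 3: 620 × 1.4×10⁻⁴ × 0.22 = 0.019096 m
B total: 0.084106 m
Difference: 0.340284 − 0.084106 = 0.256178 m

Δh_A − Δh_B ≈ 256 mm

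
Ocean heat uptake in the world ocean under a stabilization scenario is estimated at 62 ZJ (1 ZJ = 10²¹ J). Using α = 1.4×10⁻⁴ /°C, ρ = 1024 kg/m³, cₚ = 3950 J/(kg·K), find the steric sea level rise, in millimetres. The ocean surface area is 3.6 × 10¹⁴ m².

Δh = 6.0 mm

Per unit area: Q = 62×10²¹ / (3.6×10¹⁴) ≈ 1.722×10⁸ J/m²
Δh = αQ/(ρcₚ) = 1.4×10⁻⁴ × 1.722×10⁸ / (1024 × 3950) ≈ 0.0059602 m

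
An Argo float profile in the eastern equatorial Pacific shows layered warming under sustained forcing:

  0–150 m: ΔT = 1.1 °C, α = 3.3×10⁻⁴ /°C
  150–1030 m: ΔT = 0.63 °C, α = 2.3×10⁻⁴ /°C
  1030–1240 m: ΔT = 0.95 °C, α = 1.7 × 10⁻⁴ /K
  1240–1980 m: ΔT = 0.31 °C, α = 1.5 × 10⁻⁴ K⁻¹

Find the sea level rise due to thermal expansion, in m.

0.250 m

150 × 3.3×10⁻⁴ × 1.1 = 0.05445 m
0.63 × 880 × 2.3×10⁻⁴ = 0.127512 m
Layer 3: 210 × 1.7×10⁻⁴ × 0.95 = 0.033915 m
Layer 4: 0.31 × 1.5×10⁻⁴ × 740 = 0.03441 m
Δh = 0.05445 + 0.127512 + 0.033915 + 0.03441 = 0.250287 m ≈ 0.250 m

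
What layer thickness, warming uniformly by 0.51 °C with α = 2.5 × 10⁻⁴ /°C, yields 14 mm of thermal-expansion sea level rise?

H = Δh/(αΔT) = 0.014 / (2.5×10⁻⁴ × 0.51) ≈ 109.8 m

about 110 m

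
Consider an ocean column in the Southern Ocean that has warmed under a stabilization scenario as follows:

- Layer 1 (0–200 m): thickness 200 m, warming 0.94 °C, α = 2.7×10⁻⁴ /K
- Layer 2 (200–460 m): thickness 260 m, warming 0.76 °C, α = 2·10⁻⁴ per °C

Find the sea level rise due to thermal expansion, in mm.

Δh = 90 mm

Layer 1: 200 × 2.7×10⁻⁴ × 0.94 = 0.05076 m
260 × 0.76 × 2×10⁻⁴ = 0.03952 m
Δh = 0.05076 + 0.03952 = 0.09028 m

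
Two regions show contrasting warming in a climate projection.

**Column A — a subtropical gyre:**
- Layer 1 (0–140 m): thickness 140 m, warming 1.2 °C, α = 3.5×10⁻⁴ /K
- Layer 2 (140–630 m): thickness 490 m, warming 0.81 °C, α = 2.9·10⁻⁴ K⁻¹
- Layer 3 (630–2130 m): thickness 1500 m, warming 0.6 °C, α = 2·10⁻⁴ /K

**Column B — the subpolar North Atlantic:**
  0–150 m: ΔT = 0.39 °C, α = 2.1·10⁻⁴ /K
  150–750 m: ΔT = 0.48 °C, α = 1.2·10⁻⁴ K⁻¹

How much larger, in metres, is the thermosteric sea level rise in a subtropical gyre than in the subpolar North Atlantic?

0.31 m

A 0–140 m: 140 × 3.5×10⁻⁴ × 1.2 = 0.05880 m
A 140–630 m: 0.81 × 490 × 2.9×10⁻⁴ = 0.115101 m
A 0.6 × 2×10⁻⁴ × 1500 = 0.18000 m
A total: 0.353901 m
B Layer 1: 0.39 × 150 × 2.1×10⁻⁴ = 0.012285 m
B Layer 2: 0.48 × 1.2×10⁻⁴ × 600 = 0.03456 m
B total: 0.046845 m
Difference: 0.353901 − 0.046845 = 0.307056 m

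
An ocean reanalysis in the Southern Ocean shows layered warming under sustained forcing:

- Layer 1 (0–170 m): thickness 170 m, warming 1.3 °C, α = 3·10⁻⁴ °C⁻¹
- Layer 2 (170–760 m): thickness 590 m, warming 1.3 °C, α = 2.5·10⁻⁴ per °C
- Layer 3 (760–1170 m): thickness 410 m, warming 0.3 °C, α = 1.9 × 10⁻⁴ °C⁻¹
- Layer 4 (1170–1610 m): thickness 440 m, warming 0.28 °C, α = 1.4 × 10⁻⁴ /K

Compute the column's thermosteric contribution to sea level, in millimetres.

170 × 1.3 × 3×10⁻⁴ = 0.06630 m
170–760 m: 2.5×10⁻⁴ × 1.3 × 590 = 0.19175 m
410 × 1.9×10⁻⁴ × 0.3 = 0.02337 m
Layer 4: 1.4×10⁻⁴ × 440 × 0.28 = 0.017248 m
Δh = 0.06630 + 0.19175 + 0.02337 + 0.017248 = 0.298668 m

Δh = 299 mm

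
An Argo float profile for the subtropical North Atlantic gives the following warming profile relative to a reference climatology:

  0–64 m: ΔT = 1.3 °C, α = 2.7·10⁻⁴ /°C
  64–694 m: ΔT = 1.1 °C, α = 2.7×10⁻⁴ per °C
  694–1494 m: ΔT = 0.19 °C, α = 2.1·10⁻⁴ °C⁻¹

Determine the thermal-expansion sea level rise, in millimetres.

241 mm of thermosteric rise

1.3 × 2.7×10⁻⁴ × 64 = 0.022464 m
Layer 2: 630 × 2.7×10⁻⁴ × 1.1 = 0.18711 m
694–1494 m: 2.1×10⁻⁴ × 800 × 0.19 = 0.03192 m
Δh = 0.022464 + 0.18711 + 0.03192 = 0.241494 m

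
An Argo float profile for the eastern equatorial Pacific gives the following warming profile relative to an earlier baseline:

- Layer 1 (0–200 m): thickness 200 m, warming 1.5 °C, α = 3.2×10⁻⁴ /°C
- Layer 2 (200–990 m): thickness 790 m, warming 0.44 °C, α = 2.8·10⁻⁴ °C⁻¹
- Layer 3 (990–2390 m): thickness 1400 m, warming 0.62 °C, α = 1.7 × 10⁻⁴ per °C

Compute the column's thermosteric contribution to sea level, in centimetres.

200 × 3.2×10⁻⁴ × 1.5 = 0.09600 m
Layer 2: 2.8×10⁻⁴ × 790 × 0.44 = 0.097328 m
990–2390 m: 1400 × 1.7×10⁻⁴ × 0.62 = 0.14756 m
Δh = 0.09600 + 0.097328 + 0.14756 = 0.340888 m ≈ 34.1 cm

Δh ≈ 34.1 cm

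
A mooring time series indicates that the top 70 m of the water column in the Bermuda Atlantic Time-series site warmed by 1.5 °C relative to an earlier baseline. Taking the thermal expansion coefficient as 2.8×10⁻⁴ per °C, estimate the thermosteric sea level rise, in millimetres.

Δh = αΔT·H = 2.8×10⁻⁴ × 1.5 × 70 = 0.02940 m

Δh ≈ 29.4 mm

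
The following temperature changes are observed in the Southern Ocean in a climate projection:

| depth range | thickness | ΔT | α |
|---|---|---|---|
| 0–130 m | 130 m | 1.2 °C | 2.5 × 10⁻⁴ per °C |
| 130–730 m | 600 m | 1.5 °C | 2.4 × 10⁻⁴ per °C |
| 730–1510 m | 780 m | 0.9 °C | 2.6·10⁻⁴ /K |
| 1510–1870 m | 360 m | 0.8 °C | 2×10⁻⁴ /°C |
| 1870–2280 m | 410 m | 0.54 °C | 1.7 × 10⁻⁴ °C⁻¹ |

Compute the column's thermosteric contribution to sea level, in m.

Δh = 0.53 m

2.5×10⁻⁴ × 1.2 × 130 = 0.03900 m
130–730 m: 1.5 × 2.4×10⁻⁴ × 600 = 0.21600 m
2.6×10⁻⁴ × 780 × 0.9 = 0.18252 m
1510–1870 m: 2×10⁻⁴ × 0.8 × 360 = 0.05760 m
1870–2280 m: 410 × 1.7×10⁻⁴ × 0.54 = 0.037638 m
Δh = 0.03900 + 0.21600 + 0.18252 + 0.05760 + 0.037638 = 0.532758 m ≈ 0.53 m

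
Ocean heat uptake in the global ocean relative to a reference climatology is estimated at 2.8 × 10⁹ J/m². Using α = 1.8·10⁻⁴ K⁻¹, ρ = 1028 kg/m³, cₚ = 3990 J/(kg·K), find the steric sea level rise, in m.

Δh = αQ/(ρcₚ) = 1.8×10⁻⁴ × 2.8×10⁹ / (1028 × 3990) ≈ 0.12288 m

about 0.123 m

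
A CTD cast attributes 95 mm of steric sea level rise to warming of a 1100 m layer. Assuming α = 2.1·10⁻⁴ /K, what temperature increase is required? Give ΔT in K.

ΔT ≈ 0.411 K

ΔT = Δh/(αH) = 0.095 / (2.1×10⁻⁴ × 1100) ≈ 0.4113 K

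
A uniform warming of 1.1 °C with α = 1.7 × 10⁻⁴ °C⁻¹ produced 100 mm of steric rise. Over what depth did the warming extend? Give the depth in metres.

about 535 m

H = Δh/(αΔT) = 0.1 / (1.7×10⁻⁴ × 1.1) ≈ 534.8 m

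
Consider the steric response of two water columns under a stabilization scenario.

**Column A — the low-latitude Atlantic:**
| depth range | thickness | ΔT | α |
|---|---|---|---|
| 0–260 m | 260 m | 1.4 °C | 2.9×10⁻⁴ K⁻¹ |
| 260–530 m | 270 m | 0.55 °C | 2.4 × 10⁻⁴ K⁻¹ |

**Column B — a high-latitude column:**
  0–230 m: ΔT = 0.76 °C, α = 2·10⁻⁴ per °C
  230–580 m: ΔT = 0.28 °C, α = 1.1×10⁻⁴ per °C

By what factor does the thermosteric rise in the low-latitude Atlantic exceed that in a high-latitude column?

≈ 3.1×

A 0–260 m: 1.4 × 2.9×10⁻⁴ × 260 = 0.10556 m
A Layer 2: 0.55 × 270 × 2.4×10⁻⁴ = 0.03564 m
A total: 0.14120 m
B Layer 1: 0.76 × 2×10⁻⁴ × 230 = 0.03496 m
B 230–580 m: 0.28 × 350 × 1.1×10⁻⁴ = 0.01078 m
B total: 0.04574 m
Ratio: 0.14120 / 0.04574 ≈ 3.087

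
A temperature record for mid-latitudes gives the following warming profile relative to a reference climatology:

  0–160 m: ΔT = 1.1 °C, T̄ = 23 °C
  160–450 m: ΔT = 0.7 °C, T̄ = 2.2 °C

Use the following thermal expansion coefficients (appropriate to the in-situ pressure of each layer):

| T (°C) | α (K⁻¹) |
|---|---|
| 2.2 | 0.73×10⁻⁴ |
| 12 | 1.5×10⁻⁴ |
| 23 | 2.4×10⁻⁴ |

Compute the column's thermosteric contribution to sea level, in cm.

Layer 1 at 23 °C → α = 2.4×10⁻⁴ K⁻¹
Layer 2 at 2.2 °C → α = 0.73×10⁻⁴ K⁻¹
1.1 × 2.4×10⁻⁴ × 160 = 0.04224 m
Layer 2: 290 × 0.7 × 0.73×10⁻⁴ = 0.014819 m
Δh = 0.04224 + 0.014819 = 0.057059 m

Δh = 5.7 cm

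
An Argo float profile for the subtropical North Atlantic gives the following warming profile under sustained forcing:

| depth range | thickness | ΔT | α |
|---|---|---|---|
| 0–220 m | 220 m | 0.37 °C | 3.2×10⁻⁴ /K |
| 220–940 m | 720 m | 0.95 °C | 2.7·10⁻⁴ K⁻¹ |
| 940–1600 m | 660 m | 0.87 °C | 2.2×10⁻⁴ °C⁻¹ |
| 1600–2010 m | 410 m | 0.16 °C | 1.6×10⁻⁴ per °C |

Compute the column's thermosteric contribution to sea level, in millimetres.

Δh = 350 mm

Layer 1: 0.37 × 220 × 3.2×10⁻⁴ = 0.026048 m
220–940 m: 720 × 0.95 × 2.7×10⁻⁴ = 0.18468 m
940–1600 m: 0.87 × 660 × 2.2×10⁻⁴ = 0.126324 m
1600–2010 m: 1.6×10⁻⁴ × 410 × 0.16 = 0.010496 m
Δh = 0.026048 + 0.18468 + 0.126324 + 0.010496 = 0.347548 m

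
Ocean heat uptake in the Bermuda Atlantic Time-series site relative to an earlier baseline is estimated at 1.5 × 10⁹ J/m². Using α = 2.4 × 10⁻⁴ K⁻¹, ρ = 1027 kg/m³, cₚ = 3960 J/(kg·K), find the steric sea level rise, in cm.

Δh = 8.85 cm

Δh = αQ/(ρcₚ) = 2.4×10⁻⁴ × 1.5×10⁹ / (1027 × 3960) ≈ 0.088519 m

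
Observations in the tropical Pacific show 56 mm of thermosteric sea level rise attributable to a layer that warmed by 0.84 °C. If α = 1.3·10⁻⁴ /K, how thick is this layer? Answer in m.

H = Δh/(αΔT) = 0.056 / (1.3×10⁻⁴ × 0.84) ≈ 512.8 m

H ≈ 510 m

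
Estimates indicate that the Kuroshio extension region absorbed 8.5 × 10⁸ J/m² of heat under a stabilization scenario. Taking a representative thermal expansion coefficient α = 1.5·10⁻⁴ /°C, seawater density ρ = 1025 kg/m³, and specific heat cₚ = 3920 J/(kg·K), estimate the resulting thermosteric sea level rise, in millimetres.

Δh = 31.7 mm

Δh = αQ/(ρcₚ) = 1.5×10⁻⁴ × 8.5×10⁸ / (1025 × 3920) ≈ 0.031732 m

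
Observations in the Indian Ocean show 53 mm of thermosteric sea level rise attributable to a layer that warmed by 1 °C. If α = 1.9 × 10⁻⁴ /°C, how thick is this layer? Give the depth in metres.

279 m

H = Δh/(αΔT) = 0.053 / (1.9×10⁻⁴ × 1) ≈ 278.9 m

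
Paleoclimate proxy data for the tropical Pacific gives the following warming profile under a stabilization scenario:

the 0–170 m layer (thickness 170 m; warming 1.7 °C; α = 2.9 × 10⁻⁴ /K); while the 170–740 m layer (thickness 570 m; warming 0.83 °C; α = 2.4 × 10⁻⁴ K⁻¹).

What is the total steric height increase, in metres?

Δh ≈ 0.197 m

1.7 × 2.9×10⁻⁴ × 170 = 0.08381 m
570 × 2.4×10⁻⁴ × 0.83 = 0.113544 m
Δh = 0.08381 + 0.113544 = 0.197354 m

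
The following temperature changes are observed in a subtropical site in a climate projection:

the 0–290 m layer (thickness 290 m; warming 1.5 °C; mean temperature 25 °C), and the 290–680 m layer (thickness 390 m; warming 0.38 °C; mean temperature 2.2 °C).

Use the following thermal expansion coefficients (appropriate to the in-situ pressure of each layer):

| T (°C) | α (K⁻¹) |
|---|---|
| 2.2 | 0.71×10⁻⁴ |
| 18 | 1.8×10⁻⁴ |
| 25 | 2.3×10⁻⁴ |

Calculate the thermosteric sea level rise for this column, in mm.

about 111 mm

Layer 1 at 25 °C → α = 2.3×10⁻⁴ K⁻¹
Layer 2 at 2.2 °C → α = 0.71×10⁻⁴ K⁻¹
0–290 m: 290 × 1.5 × 2.3×10⁻⁴ = 0.10005 m
0.38 × 0.71×10⁻⁴ × 390 = 0.0105222 m
Δh = 0.10005 + 0.0105222 = 0.1105722 m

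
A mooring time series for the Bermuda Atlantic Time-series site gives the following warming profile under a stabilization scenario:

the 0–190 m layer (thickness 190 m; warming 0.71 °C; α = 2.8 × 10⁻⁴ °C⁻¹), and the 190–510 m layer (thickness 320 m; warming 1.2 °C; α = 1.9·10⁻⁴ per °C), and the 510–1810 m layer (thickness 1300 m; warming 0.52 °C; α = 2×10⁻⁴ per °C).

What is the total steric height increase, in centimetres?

Δh ≈ 24.6 cm

Layer 1: 0.71 × 2.8×10⁻⁴ × 190 = 0.037772 m
Layer 2: 320 × 1.2 × 1.9×10⁻⁴ = 0.07296 m
Layer 3: 0.52 × 1300 × 2×10⁻⁴ = 0.13520 m
Δh = 0.037772 + 0.07296 + 0.13520 = 0.245932 m ≈ 24.6 cm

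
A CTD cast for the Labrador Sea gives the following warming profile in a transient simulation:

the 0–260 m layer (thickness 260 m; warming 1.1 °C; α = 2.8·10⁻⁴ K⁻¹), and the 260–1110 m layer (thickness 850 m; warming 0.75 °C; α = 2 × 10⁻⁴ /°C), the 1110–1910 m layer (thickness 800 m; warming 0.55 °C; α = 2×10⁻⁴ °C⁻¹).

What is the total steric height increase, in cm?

Layer 1: 260 × 2.8×10⁻⁴ × 1.1 = 0.08008 m
0.75 × 2×10⁻⁴ × 850 = 0.12750 m
Layer 3: 800 × 2×10⁻⁴ × 0.55 = 0.08800 m
Δh = 0.08008 + 0.12750 + 0.08800 = 0.29558 m

29.6 cm of thermosteric rise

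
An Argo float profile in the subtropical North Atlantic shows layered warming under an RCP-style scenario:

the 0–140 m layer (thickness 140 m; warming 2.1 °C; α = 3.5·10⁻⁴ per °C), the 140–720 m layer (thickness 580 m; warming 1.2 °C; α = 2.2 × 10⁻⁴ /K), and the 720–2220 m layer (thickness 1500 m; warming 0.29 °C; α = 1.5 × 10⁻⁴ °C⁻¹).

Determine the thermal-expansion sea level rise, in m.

about 0.32 m

0–140 m: 140 × 3.5×10⁻⁴ × 2.1 = 0.10290 m
Layer 2: 580 × 2.2×10⁻⁴ × 1.2 = 0.15312 m
720–2220 m: 1500 × 1.5×10⁻⁴ × 0.29 = 0.06525 m
Δh = 0.10290 + 0.15312 + 0.06525 = 0.32127 m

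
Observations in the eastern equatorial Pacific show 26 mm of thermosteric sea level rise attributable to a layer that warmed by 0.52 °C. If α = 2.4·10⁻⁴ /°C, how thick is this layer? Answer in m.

about 208 m

H = Δh/(αΔT) = 0.026 / (2.4×10⁻⁴ × 0.52) ≈ 208.3 m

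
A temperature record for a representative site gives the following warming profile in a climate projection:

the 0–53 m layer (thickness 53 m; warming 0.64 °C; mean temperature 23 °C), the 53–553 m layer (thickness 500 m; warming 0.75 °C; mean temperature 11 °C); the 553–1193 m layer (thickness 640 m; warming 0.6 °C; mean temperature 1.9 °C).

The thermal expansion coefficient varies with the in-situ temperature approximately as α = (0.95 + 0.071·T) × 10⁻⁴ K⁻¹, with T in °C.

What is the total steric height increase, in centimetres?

Layer 1: α = (0.95 + 0.071×23)×10⁻⁴ = 2.583×10⁻⁴ K⁻¹
Layer 2: α = (0.95 + 0.071×11)×10⁻⁴ = 1.731×10⁻⁴ K⁻¹
Layer 3: α = (0.95 + 0.071×1.9)×10⁻⁴ = 1.0849×10⁻⁴ K⁻¹
0–53 m: 53 × 0.64 × 2.583×10⁻⁴ = 0.008761536 m
53–553 m: 500 × 1.731×10⁻⁴ × 0.75 = 0.0649125 m
640 × 0.6 × 1.0849×10⁻⁴ = 0.04166016 m
Δh = 0.008761536 + 0.0649125 + 0.04166016 = 0.115334196 m

Δh ≈ 12 cm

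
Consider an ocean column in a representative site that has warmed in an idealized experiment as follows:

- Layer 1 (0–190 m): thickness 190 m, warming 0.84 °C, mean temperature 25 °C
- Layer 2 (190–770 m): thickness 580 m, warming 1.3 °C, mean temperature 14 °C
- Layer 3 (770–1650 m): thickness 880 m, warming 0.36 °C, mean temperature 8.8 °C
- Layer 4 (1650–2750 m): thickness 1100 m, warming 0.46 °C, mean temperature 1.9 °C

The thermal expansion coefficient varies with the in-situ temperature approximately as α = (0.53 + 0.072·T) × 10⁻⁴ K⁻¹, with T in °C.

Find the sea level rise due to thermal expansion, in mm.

Layer 1: α = (0.53 + 0.072×25)×10⁻⁴ = 2.33×10⁻⁴ K⁻¹
Layer 2: α = (0.53 + 0.072×14)×10⁻⁴ = 1.538×10⁻⁴ K⁻¹
Layer 3: α = (0.53 + 0.072×8.8)×10⁻⁴ = 1.1636×10⁻⁴ K⁻¹
Layer 4: α = (0.53 + 0.072×1.9)×10⁻⁴ = 0.6668×10⁻⁴ K⁻¹
0–190 m: 0.84 × 2.33×10⁻⁴ × 190 = 0.0371868 m
190–770 m: 1.3 × 580 × 1.538×10⁻⁴ = 0.1159652 m
Layer 3: 880 × 0.36 × 1.1636×10⁻⁴ = 0.036862848 m
Layer 4: 0.46 × 1100 × 0.6668×10⁻⁴ = 0.03374008 m
Δh = 0.0371868 + 0.1159652 + 0.036862848 + 0.03374008 = 0.223754928 m ≈ 224 mm

224 mm of thermosteric rise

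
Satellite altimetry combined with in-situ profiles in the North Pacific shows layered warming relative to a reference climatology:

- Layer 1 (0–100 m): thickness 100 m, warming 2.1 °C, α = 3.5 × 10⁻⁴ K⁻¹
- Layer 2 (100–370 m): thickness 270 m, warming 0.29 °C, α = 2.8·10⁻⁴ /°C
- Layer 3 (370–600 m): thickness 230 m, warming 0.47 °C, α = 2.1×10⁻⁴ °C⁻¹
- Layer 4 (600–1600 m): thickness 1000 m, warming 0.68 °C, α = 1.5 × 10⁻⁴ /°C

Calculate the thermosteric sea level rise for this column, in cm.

about 22 cm

Layer 1: 100 × 2.1 × 3.5×10⁻⁴ = 0.07350 m
Layer 2: 2.8×10⁻⁴ × 270 × 0.29 = 0.021924 m
230 × 0.47 × 2.1×10⁻⁴ = 0.022701 m
0.68 × 1000 × 1.5×10⁻⁴ = 0.10200 m
Δh = 0.07350 + 0.021924 + 0.022701 + 0.10200 = 0.220125 m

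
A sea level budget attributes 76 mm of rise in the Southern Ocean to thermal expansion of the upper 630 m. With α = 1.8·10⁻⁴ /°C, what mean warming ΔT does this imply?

ΔT = Δh/(αH) = 0.076 / (1.8×10⁻⁴ × 630) ≈ 0.6702 K

0.670 K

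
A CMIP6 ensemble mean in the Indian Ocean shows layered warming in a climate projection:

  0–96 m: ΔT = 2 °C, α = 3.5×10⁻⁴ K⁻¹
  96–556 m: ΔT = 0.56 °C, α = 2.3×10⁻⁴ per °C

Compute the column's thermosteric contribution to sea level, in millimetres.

Δh = 130 mm

0–96 m: 3.5×10⁻⁴ × 96 × 2 = 0.06720 m
96–556 m: 0.56 × 2.3×10⁻⁴ × 460 = 0.059248 m
Δh = 0.06720 + 0.059248 = 0.126448 m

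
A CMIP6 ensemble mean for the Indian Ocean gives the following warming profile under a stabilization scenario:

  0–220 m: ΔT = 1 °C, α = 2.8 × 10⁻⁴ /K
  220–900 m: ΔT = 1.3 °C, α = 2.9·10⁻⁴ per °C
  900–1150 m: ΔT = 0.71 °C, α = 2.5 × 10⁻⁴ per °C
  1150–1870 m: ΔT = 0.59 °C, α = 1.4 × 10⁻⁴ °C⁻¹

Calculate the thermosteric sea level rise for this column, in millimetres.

420 mm of thermosteric rise

0–220 m: 1 × 2.8×10⁻⁴ × 220 = 0.06160 m
680 × 2.9×10⁻⁴ × 1.3 = 0.25636 m
900–1150 m: 250 × 2.5×10⁻⁴ × 0.71 = 0.044375 m
1150–1870 m: 1.4×10⁻⁴ × 720 × 0.59 = 0.059472 m
Δh = 0.06160 + 0.25636 + 0.044375 + 0.059472 = 0.421807 m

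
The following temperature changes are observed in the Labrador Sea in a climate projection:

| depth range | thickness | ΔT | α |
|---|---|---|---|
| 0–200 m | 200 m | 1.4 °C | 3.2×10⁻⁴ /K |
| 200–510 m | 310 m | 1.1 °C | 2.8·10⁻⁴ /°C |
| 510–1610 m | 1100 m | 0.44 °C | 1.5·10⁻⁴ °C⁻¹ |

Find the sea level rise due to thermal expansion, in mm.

about 258 mm

Layer 1: 3.2×10⁻⁴ × 200 × 1.4 = 0.08960 m
200–510 m: 310 × 2.8×10⁻⁴ × 1.1 = 0.09548 m
510–1610 m: 1.5×10⁻⁴ × 0.44 × 1100 = 0.07260 m
Δh = 0.08960 + 0.09548 + 0.07260 = 0.25768 m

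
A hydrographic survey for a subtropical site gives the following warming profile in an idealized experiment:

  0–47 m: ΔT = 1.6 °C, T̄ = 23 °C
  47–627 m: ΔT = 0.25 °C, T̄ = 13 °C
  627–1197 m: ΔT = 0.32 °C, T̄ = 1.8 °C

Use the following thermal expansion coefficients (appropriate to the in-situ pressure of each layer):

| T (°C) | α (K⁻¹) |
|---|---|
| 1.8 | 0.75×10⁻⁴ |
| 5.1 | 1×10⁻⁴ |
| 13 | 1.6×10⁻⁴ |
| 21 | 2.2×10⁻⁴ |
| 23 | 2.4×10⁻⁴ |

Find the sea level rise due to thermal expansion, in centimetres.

Layer 1 at 23 °C → α = 2.4×10⁻⁴ K⁻¹
Layer 2 at 13 °C → α = 1.6×10⁻⁴ K⁻¹
Layer 3 at 1.8 °C → α = 0.75×10⁻⁴ K⁻¹
Layer 1: 2.4×10⁻⁴ × 1.6 × 47 = 0.018048 m
47–627 m: 0.25 × 580 × 1.6×10⁻⁴ = 0.02320 m
0.75×10⁻⁴ × 570 × 0.32 = 0.01368 m
Δh = 0.018048 + 0.02320 + 0.01368 = 0.054928 m

5.5 cm of thermosteric rise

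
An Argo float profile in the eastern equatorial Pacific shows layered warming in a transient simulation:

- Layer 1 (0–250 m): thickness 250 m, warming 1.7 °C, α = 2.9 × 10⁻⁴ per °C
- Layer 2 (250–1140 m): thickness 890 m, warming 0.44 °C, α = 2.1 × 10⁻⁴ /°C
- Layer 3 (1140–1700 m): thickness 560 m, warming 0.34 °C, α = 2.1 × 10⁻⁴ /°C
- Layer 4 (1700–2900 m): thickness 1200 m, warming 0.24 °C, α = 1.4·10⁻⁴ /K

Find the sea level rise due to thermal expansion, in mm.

Layer 1: 2.9×10⁻⁴ × 250 × 1.7 = 0.12325 m
250–1140 m: 2.1×10⁻⁴ × 890 × 0.44 = 0.082236 m
560 × 0.34 × 2.1×10⁻⁴ = 0.039984 m
1.4×10⁻⁴ × 1200 × 0.24 = 0.04032 m
Δh = 0.12325 + 0.082236 + 0.039984 + 0.04032 = 0.28579 m

about 286 mm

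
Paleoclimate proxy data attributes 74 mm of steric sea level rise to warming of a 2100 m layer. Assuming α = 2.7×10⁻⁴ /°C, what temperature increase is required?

0.131 °C

ΔT = Δh/(αH) = 0.074 / (2.7×10⁻⁴ × 2100) ≈ 0.1305 °C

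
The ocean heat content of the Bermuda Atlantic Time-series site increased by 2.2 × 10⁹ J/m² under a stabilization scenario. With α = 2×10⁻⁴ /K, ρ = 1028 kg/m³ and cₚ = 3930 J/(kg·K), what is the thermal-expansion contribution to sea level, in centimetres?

10.9 cm

Δh = αQ/(ρcₚ) = 2×10⁻⁴ × 2.2×10⁹ / (1028 × 3930) ≈ 0.10891 m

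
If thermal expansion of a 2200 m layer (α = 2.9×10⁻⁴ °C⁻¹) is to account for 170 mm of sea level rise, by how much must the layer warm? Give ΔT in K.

ΔT = Δh/(αH) = 0.17 / (2.9×10⁻⁴ × 2200) ≈ 0.2665 K

0.27 K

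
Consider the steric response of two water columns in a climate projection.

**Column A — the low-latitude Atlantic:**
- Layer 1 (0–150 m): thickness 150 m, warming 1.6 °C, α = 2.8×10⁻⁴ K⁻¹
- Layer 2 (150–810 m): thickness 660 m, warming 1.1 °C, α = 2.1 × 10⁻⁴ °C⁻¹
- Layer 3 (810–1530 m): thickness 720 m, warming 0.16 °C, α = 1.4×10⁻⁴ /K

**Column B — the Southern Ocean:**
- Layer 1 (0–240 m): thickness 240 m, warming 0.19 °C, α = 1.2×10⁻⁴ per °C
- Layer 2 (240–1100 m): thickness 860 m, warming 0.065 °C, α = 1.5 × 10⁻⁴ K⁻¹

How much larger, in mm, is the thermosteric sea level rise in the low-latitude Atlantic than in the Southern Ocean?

222 mm larger

A 0–150 m: 1.6 × 2.8×10⁻⁴ × 150 = 0.06720 m
A 150–810 m: 660 × 2.1×10⁻⁴ × 1.1 = 0.15246 m
A Layer 3: 1.4×10⁻⁴ × 720 × 0.16 = 0.016128 m
A total: 0.235788 m
B 1.2×10⁻⁴ × 240 × 0.19 = 0.005472 m
B 0.065 × 1.5×10⁻⁴ × 860 = 0.008385 m
B total: 0.013857 m
Difference: 0.235788 − 0.013857 = 0.221931 m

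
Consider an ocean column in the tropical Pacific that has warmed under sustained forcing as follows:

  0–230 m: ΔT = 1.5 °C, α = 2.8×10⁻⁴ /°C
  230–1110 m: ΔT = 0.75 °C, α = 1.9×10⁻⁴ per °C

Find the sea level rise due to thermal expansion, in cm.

Layer 1: 1.5 × 2.8×10⁻⁴ × 230 = 0.09660 m
Layer 2: 0.75 × 880 × 1.9×10⁻⁴ = 0.12540 m
Δh = 0.09660 + 0.12540 = 0.22200 m ≈ 22.2 cm

about 22.2 cm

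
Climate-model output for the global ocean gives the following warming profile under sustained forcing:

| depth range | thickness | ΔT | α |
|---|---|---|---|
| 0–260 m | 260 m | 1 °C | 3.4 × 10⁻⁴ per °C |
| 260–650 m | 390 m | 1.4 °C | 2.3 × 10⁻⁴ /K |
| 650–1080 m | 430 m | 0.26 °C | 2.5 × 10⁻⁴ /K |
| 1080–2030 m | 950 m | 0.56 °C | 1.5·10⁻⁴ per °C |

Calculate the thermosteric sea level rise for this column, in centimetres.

Δh ≈ 32.2 cm

0–260 m: 3.4×10⁻⁴ × 260 × 1 = 0.08840 m
2.3×10⁻⁴ × 390 × 1.4 = 0.12558 m
Layer 3: 2.5×10⁻⁴ × 430 × 0.26 = 0.02795 m
0.56 × 1.5×10⁻⁴ × 950 = 0.07980 m
Δh = 0.08840 + 0.12558 + 0.02795 + 0.07980 = 0.32173 m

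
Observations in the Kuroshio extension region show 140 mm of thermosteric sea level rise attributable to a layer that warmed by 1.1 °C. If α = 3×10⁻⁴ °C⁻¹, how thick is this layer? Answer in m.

H ≈ 424 m

H = Δh/(αΔT) = 0.14 / (3×10⁻⁴ × 1.1) ≈ 424.2 m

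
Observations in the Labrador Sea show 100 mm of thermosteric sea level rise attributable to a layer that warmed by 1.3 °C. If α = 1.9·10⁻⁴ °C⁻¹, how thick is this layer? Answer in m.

400 m

H = Δh/(αΔT) = 0.1 / (1.9×10⁻⁴ × 1.3) ≈ 404.9 m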